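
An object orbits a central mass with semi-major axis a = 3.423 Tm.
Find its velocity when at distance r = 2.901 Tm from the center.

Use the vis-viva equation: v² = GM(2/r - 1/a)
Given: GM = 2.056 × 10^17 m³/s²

Convert to SI: a = 3.423 Tm = 3.423e+12 m; r = 2.901 Tm = 2.901e+12 m.
Vis-viva: v = √(GM · (2/r − 1/a)).
2/r − 1/a = 2/2.901e+12 − 1/3.423e+12 = 3.97276e-13 m⁻¹.
v = √(2.056e+17 · 3.97276e-13) m/s ≈ 285.8 m/s = 285.8 m/s.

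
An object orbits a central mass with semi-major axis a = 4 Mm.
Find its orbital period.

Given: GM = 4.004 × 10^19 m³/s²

Convert to SI: a = 4 Mm = 4e+06 m.
Kepler's third law: T = 2π √(a³ / GM).
Substituting a = 4e+06 m and GM = 4.004e+19 m³/s²:
T = 2π √((4e+06)³ / 4.004e+19) s
T ≈ 7.944 s = 7.944 seconds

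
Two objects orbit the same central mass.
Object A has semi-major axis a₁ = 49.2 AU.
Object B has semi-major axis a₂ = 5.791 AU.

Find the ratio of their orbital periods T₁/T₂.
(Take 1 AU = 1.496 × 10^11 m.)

Convert to SI: a₁ = 49.2 AU = 7.36032e+12 m; a₂ = 5.791 AU = 8.66334e+11 m.
From Kepler's third law, (T₁/T₂)² = (a₁/a₂)³, so T₁/T₂ = (a₁/a₂)^(3/2).
a₁/a₂ = 7.36032e+12 / 8.66334e+11 = 8.49594.
T₁/T₂ = (8.49594)^(3/2) ≈ 24.76.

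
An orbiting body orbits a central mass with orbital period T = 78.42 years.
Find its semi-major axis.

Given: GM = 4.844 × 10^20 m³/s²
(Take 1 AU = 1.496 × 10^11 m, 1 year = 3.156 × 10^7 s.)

Convert to SI: T = 78.42 years = 2.47494e+09 s.
Invert Kepler's third law: a = (GM · T² / (4π²))^(1/3).
Substituting T = 2.47494e+09 s and GM = 4.844e+20 m³/s²:
a = (4.844e+20 · (2.47494e+09)² / (4π²))^(1/3) m
a ≈ 4.22e+12 m = 28.21 AU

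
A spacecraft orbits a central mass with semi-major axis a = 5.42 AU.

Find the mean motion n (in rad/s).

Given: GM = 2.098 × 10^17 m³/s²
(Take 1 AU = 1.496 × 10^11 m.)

Convert to SI: a = 5.42 AU = 8.10832e+11 m.
n = √(GM / a³).
n = √(2.098e+17 / (8.10832e+11)³) rad/s ≈ 6.273e-10 rad/s.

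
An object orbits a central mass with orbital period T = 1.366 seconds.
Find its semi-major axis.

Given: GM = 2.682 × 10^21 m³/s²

Invert Kepler's third law: a = (GM · T² / (4π²))^(1/3).
Substituting T = 1.366 s and GM = 2.682e+21 m³/s²:
a = (2.682e+21 · (1.366)² / (4π²))^(1/3) m
a ≈ 5.023e+06 m = 5.023 Mm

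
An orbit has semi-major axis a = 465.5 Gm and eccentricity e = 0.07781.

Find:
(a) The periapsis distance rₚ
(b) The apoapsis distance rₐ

Convert to SI: a = 465.5 Gm = 4.655e+11 m.
(a) rₚ = a(1 − e) = 4.655e+11 · (1 − 0.07781) = 4.655e+11 · 0.92219 ≈ 4.293e+11 m = 429.3 Gm.
(b) rₐ = a(1 + e) = 4.655e+11 · (1 + 0.07781) = 4.655e+11 · 1.07781 ≈ 5.017e+11 m = 501.7 Gm.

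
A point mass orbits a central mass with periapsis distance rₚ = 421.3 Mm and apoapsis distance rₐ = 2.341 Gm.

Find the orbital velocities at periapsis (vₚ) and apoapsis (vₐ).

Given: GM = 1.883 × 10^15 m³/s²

Convert to SI: rₚ = 421.3 Mm = 4.213e+08 m; rₐ = 2.341 Gm = 2.341e+09 m.
Use the vis-viva equation v² = GM(2/r − 1/a) with a = (rₚ + rₐ)/2 = (4.213e+08 + 2.341e+09)/2 = 1.38115e+09 m.
vₚ = √(GM · (2/rₚ − 1/a)) = √(1.883e+15 · (2/4.213e+08 − 1/1.38115e+09)) m/s ≈ 2752 m/s = 2.752 km/s.
vₐ = √(GM · (2/rₐ − 1/a)) = √(1.883e+15 · (2/2.341e+09 − 1/1.38115e+09)) m/s ≈ 495.3 m/s = 495.3 m/s.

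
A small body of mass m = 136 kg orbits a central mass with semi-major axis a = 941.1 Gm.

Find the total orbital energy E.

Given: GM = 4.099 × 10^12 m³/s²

Convert to SI: a = 941.1 Gm = 9.411e+11 m.
E = −GMm / (2a).
E = −4.099e+12 · 136 / (2 · 9.411e+11) J ≈ -296.2 J = -296.2 J.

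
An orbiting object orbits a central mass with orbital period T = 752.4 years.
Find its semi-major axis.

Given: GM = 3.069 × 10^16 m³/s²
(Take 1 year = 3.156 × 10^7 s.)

Convert to SI: T = 752.4 years = 2.37457e+10 s.
Invert Kepler's third law: a = (GM · T² / (4π²))^(1/3).
Substituting T = 2.37457e+10 s and GM = 3.069e+16 m³/s²:
a = (3.069e+16 · (2.37457e+10)² / (4π²))^(1/3) m
a ≈ 7.596e+11 m = 7.596 × 10^11 m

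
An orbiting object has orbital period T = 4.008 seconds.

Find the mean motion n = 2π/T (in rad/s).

n = 2π / T.
n = 2π / 4.008 s ≈ 1.568 rad/s.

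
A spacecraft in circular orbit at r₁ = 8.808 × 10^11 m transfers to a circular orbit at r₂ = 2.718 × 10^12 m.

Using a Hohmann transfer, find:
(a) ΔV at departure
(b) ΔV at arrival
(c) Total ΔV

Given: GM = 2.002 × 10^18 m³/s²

Transfer semi-major axis: a_t = (r₁ + r₂)/2 = (8.808e+11 + 2.718e+12)/2 = 1.7994e+12 m.
Circular speeds: v₁ = √(GM/r₁) = 1507.63 m/s, v₂ = √(GM/r₂) = 858.237 m/s.
Transfer speeds (vis-viva v² = GM(2/r − 1/a_t)): v₁ᵗ = 1852.91 m/s, v₂ᵗ = 600.457 m/s.
(a) ΔV₁ = |v₁ᵗ − v₁| ≈ 345.3 m/s = 345.3 m/s.
(b) ΔV₂ = |v₂ − v₂ᵗ| ≈ 257.8 m/s = 257.8 m/s.
(c) ΔV_total = ΔV₁ + ΔV₂ ≈ 603.1 m/s = 603.1 m/s.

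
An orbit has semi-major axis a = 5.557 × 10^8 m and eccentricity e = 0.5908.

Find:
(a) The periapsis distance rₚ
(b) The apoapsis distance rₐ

(a) rₚ = a(1 − e) = 5.557e+08 · (1 − 0.5908) = 5.557e+08 · 0.4092 ≈ 2.274e+08 m = 2.274 × 10^8 m.
(b) rₐ = a(1 + e) = 5.557e+08 · (1 + 0.5908) = 5.557e+08 · 1.5908 ≈ 8.84e+08 m = 8.84 × 10^8 m.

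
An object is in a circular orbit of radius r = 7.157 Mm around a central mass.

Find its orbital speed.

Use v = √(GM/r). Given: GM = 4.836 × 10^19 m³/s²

Convert to SI: r = 7.157 Mm = 7.157e+06 m.
For a circular orbit, gravity supplies the centripetal force, so v = √(GM / r).
v = √(4.836e+19 / 7.157e+06) m/s ≈ 2.599e+06 m/s = 2599 km/s.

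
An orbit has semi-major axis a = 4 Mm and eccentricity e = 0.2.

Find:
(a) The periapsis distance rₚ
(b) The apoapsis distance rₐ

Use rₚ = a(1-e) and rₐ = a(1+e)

Convert to SI: a = 4 Mm = 4e+06 m.
(a) rₚ = a(1 − e) = 4e+06 · (1 − 0.2) = 4e+06 · 0.8 ≈ 3.2e+06 m = 3.2 Mm.
(b) rₐ = a(1 + e) = 4e+06 · (1 + 0.2) = 4e+06 · 1.2 ≈ 4.8e+06 m = 4.8 Mm.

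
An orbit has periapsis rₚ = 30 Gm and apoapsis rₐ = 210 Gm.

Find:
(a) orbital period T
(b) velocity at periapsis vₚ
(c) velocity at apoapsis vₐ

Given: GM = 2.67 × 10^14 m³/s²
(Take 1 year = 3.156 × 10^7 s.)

Convert to SI: rₚ = 30 Gm = 3e+10 m; rₐ = 210 Gm = 2.1e+11 m.
(a) With a = (rₚ + rₐ)/2 = 1.2e+11 m, T = 2π √(a³/GM) = 2π √((1.2e+11)³/2.67e+14) s ≈ 1.598e+10 s
(b) With a = (rₚ + rₐ)/2 = 1.2e+11 m, vₚ = √(GM (2/rₚ − 1/a)) = √(2.67e+14 · (2/3e+10 − 1/1.2e+11)) m/s ≈ 124.8 m/s
(c) With a = (rₚ + rₐ)/2 = 1.2e+11 m, vₐ = √(GM (2/rₐ − 1/a)) = √(2.67e+14 · (2/2.1e+11 − 1/1.2e+11)) m/s ≈ 17.83 m/s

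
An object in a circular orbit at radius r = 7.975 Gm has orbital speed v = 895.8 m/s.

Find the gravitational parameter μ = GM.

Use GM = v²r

Convert to SI: r = 7.975 Gm = 7.975e+09 m.
For a circular orbit v² = GM/r, so GM = v² · r.
GM = (895.8)² · 7.975e+09 m³/s² ≈ 6.4e+15 m³/s² = 6.4 × 10^15 m³/s².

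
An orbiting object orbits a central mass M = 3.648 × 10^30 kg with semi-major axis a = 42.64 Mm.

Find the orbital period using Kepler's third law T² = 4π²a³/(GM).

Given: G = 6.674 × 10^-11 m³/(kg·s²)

Convert to SI: a = 42.64 Mm = 4.264e+07 m.
GM = G · M = 6.674e-11 · 3.648e+30 = 2.43468e+20 m³/s².
Kepler's third law: T = 2π √(a³ / GM).
Substituting a = 4.264e+07 m and GM = 2.43468e+20 m³/s²:
T = 2π √((4.264e+07)³ / 2.43468e+20) s
T ≈ 112.1 s = 1.869 minutes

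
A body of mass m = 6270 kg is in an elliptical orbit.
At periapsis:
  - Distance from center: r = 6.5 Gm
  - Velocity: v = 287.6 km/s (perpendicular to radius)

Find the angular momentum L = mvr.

Convert to SI: r = 6.5 Gm = 6.5e+09 m; v = 287.6 km/s = 287600 m/s.
Since v is perpendicular to r, L = m · v · r.
L = 6270 · 287600 · 6.5e+09 kg·m²/s ≈ 1.172e+19 kg·m²/s.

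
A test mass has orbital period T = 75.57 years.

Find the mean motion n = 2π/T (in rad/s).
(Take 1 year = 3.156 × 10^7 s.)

Convert to SI: T = 75.57 years = 2.38499e+09 s.
n = 2π / T.
n = 2π / 2.38499e+09 s ≈ 2.634e-09 rad/s.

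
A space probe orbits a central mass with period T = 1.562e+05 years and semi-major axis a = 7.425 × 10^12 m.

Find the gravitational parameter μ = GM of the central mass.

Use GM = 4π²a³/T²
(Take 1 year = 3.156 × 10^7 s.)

Convert to SI: T = 1.562e+05 years = 4.92967e+12 s.
GM = 4π² · a³ / T².
GM = 4π² · (7.425e+12)³ / (4.92967e+12)² m³/s² ≈ 6.65e+14 m³/s² = 6.65 × 10^14 m³/s².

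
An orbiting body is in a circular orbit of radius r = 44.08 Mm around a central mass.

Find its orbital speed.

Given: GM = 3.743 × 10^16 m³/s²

Convert to SI: r = 44.08 Mm = 4.408e+07 m.
For a circular orbit, gravity supplies the centripetal force, so v = √(GM / r).
v = √(3.743e+16 / 4.408e+07) m/s ≈ 2.914e+04 m/s = 29.14 km/s.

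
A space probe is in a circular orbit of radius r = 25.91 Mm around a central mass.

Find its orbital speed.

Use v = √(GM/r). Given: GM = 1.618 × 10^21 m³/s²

Convert to SI: r = 25.91 Mm = 2.591e+07 m.
For a circular orbit, gravity supplies the centripetal force, so v = √(GM / r).
v = √(1.618e+21 / 2.591e+07) m/s ≈ 7.902e+06 m/s = 7902 km/s.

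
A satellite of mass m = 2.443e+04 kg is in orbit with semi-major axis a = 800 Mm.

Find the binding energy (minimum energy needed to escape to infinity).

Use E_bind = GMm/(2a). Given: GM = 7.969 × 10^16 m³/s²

Convert to SI: a = 800 Mm = 8e+08 m.
Total orbital energy is E = −GMm/(2a); binding energy is E_bind = −E = GMm/(2a).
E_bind = 7.969e+16 · 2.443e+04 / (2 · 8e+08) J ≈ 1.217e+12 J = 1.217 TJ.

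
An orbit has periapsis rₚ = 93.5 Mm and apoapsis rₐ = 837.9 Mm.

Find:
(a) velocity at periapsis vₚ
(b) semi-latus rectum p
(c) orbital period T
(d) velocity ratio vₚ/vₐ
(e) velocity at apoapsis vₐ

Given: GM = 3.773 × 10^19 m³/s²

Convert to SI: rₚ = 93.5 Mm = 9.35e+07 m; rₐ = 837.9 Mm = 8.379e+08 m.
(a) With a = (rₚ + rₐ)/2 = 4.657e+08 m, vₚ = √(GM (2/rₚ − 1/a)) = √(3.773e+19 · (2/9.35e+07 − 1/4.657e+08)) m/s ≈ 8.521e+05 m/s
(b) From a = (rₚ + rₐ)/2 = 4.657e+08 m and e = (rₐ − rₚ)/(rₐ + rₚ) = 0.799227, p = a(1 − e²) = 4.657e+08 · (1 − (0.799227)²) ≈ 1.682e+08 m
(c) With a = (rₚ + rₐ)/2 = 4.657e+08 m, T = 2π √(a³/GM) = 2π √((4.657e+08)³/3.773e+19) s ≈ 1.028e+04 s
(d) Conservation of angular momentum (rₚvₚ = rₐvₐ) gives vₚ/vₐ = rₐ/rₚ = 8.379e+08/9.35e+07 ≈ 8.961
(e) With a = (rₚ + rₐ)/2 = 4.657e+08 m, vₐ = √(GM (2/rₐ − 1/a)) = √(3.773e+19 · (2/8.379e+08 − 1/4.657e+08)) m/s ≈ 9.508e+04 m/s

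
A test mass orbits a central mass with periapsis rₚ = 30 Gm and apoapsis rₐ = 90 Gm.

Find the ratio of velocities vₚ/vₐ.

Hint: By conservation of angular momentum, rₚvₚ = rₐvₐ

Convert to SI: rₚ = 30 Gm = 3e+10 m; rₐ = 90 Gm = 9e+10 m.
Conservation of angular momentum gives rₚvₚ = rₐvₐ, so vₚ/vₐ = rₐ/rₚ.
vₚ/vₐ = 9e+10 / 3e+10 ≈ 3.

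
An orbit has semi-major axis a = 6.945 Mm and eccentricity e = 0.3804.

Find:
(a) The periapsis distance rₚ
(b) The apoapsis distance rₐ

Convert to SI: a = 6.945 Mm = 6.945e+06 m.
(a) rₚ = a(1 − e) = 6.945e+06 · (1 − 0.3804) = 6.945e+06 · 0.6196 ≈ 4.303e+06 m = 4.303 Mm.
(b) rₐ = a(1 + e) = 6.945e+06 · (1 + 0.3804) = 6.945e+06 · 1.3804 ≈ 9.587e+06 m = 9.587 Mm.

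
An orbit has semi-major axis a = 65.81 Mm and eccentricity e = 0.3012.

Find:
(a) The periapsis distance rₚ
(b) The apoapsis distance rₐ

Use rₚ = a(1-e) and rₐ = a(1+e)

Convert to SI: a = 65.81 Mm = 6.581e+07 m.
(a) rₚ = a(1 − e) = 6.581e+07 · (1 − 0.3012) = 6.581e+07 · 0.6988 ≈ 4.599e+07 m = 45.99 Mm.
(b) rₐ = a(1 + e) = 6.581e+07 · (1 + 0.3012) = 6.581e+07 · 1.3012 ≈ 8.563e+07 m = 85.63 Mm.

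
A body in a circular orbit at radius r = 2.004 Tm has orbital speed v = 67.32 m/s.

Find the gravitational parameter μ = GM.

Convert to SI: r = 2.004 Tm = 2.004e+12 m.
For a circular orbit v² = GM/r, so GM = v² · r.
GM = (67.32)² · 2.004e+12 m³/s² ≈ 9.082e+15 m³/s² = 9.082 × 10^15 m³/s².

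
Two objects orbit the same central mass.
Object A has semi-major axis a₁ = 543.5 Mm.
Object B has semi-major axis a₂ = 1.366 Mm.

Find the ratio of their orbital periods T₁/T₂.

Convert to SI: a₁ = 543.5 Mm = 5.435e+08 m; a₂ = 1.366 Mm = 1.366e+06 m.
From Kepler's third law, (T₁/T₂)² = (a₁/a₂)³, so T₁/T₂ = (a₁/a₂)^(3/2).
a₁/a₂ = 5.435e+08 / 1.366e+06 = 397.877.
T₁/T₂ = (397.877)^(3/2) ≈ 7936.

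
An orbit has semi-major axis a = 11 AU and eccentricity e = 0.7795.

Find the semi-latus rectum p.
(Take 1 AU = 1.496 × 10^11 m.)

Convert to SI: a = 11 AU = 1.6456e+12 m.
p = a (1 − e²).
p = 1.6456e+12 · (1 − (0.7795)²) = 1.6456e+12 · 0.39238 ≈ 6.457e+11 m = 4.316 AU.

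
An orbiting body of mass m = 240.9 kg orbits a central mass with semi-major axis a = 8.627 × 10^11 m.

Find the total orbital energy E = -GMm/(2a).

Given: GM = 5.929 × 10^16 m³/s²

E = −GMm / (2a).
E = −5.929e+16 · 240.9 / (2 · 8.627e+11) J ≈ -8.278e+06 J = -8.278 MJ.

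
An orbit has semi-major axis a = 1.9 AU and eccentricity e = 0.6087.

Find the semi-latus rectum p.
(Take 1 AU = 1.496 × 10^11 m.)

Convert to SI: a = 1.9 AU = 2.8424e+11 m.
p = a (1 − e²).
p = 2.8424e+11 · (1 − (0.6087)²) = 2.8424e+11 · 0.629484 ≈ 1.789e+11 m = 1.196 AU.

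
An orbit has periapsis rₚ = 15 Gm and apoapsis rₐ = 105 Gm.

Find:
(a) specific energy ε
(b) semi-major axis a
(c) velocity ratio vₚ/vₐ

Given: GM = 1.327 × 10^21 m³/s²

Convert to SI: rₚ = 15 Gm = 1.5e+10 m; rₐ = 105 Gm = 1.05e+11 m.
(a) With a = (rₚ + rₐ)/2 = 6e+10 m, ε = −GM/(2a) = −1.327e+21/(2 · 6e+10) J/kg ≈ -1.106e+10 J/kg
(b) a = (rₚ + rₐ)/2 = (1.5e+10 + 1.05e+11)/2 ≈ 6e+10 m
(c) Conservation of angular momentum (rₚvₚ = rₐvₐ) gives vₚ/vₐ = rₐ/rₚ = 1.05e+11/1.5e+10 ≈ 7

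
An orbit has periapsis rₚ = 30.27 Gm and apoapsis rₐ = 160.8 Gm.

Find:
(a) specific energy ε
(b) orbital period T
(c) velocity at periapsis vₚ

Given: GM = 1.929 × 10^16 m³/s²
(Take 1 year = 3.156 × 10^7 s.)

Convert to SI: rₚ = 30.27 Gm = 3.027e+10 m; rₐ = 160.8 Gm = 1.608e+11 m.
(a) With a = (rₚ + rₐ)/2 = 9.5535e+10 m, ε = −GM/(2a) = −1.929e+16/(2 · 9.5535e+10) J/kg ≈ -1.01e+05 J/kg
(b) With a = (rₚ + rₐ)/2 = 9.5535e+10 m, T = 2π √(a³/GM) = 2π √((9.5535e+10)³/1.929e+16) s ≈ 1.336e+09 s
(c) With a = (rₚ + rₐ)/2 = 9.5535e+10 m, vₚ = √(GM (2/rₚ − 1/a)) = √(1.929e+16 · (2/3.027e+10 − 1/9.5535e+10)) m/s ≈ 1036 m/s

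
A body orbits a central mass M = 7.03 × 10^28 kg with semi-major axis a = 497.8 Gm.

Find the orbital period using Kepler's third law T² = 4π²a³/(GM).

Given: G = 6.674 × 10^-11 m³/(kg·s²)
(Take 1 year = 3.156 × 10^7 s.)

Convert to SI: a = 497.8 Gm = 4.978e+11 m.
GM = G · M = 6.674e-11 · 7.03e+28 = 4.69182e+18 m³/s².
Kepler's third law: T = 2π √(a³ / GM).
Substituting a = 4.978e+11 m and GM = 4.69182e+18 m³/s²:
T = 2π √((4.978e+11)³ / 4.69182e+18) s
T ≈ 1.019e+09 s = 32.28 years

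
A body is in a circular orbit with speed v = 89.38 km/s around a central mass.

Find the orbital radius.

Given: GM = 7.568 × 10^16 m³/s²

Convert to SI: v = 89.38 km/s = 89380 m/s.
For a circular orbit, v² = GM / r, so r = GM / v².
r = 7.568e+16 / (89380)² m ≈ 9.473e+06 m = 9.473 Mm.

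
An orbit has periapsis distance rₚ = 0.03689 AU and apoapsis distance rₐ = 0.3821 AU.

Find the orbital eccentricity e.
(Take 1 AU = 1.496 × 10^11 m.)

Convert to SI: rₚ = 0.03689 AU = 5.51874e+09 m; rₐ = 0.3821 AU = 5.71622e+10 m.
e = (rₐ − rₚ) / (rₐ + rₚ).
e = (5.71622e+10 − 5.51874e+09) / (5.71622e+10 + 5.51874e+09) = 5.16434e+10 / 6.26809e+10 ≈ 0.8239.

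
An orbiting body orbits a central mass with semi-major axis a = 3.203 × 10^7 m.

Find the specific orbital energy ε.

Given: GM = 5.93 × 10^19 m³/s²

ε = −GM / (2a).
ε = −5.93e+19 / (2 · 3.203e+07) J/kg ≈ -9.257e+11 J/kg = -925.7 GJ/kg.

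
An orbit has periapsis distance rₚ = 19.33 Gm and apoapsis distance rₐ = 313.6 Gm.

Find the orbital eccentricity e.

Convert to SI: rₚ = 19.33 Gm = 1.933e+10 m; rₐ = 313.6 Gm = 3.136e+11 m.
e = (rₐ − rₚ) / (rₐ + rₚ).
e = (3.136e+11 − 1.933e+10) / (3.136e+11 + 1.933e+10) = 2.9427e+11 / 3.3293e+11 ≈ 0.8839.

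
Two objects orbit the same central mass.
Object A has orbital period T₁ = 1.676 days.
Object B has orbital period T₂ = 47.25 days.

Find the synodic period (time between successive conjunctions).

Convert to SI: T₁ = 1.676 days = 144806 s; T₂ = 47.25 days = 4.0824e+06 s.
T_syn = |T₁ · T₂ / (T₁ − T₂)|.
T_syn = |144806 · 4.0824e+06 / (144806 − 4.0824e+06)| s ≈ 1.501e+05 s = 1.738 days.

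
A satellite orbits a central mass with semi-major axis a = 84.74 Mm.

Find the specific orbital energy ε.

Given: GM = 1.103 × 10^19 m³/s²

Convert to SI: a = 84.74 Mm = 8.474e+07 m.
ε = −GM / (2a).
ε = −1.103e+19 / (2 · 8.474e+07) J/kg ≈ -6.508e+10 J/kg = -65.08 GJ/kg.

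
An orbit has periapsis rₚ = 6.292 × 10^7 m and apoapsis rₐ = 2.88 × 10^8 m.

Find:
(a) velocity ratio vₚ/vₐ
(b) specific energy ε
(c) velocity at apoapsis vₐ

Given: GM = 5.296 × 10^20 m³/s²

(a) Conservation of angular momentum (rₚvₚ = rₐvₐ) gives vₚ/vₐ = rₐ/rₚ = 2.88e+08/6.292e+07 ≈ 4.577
(b) With a = (rₚ + rₐ)/2 = 1.7546e+08 m, ε = −GM/(2a) = −5.296e+20/(2 · 1.7546e+08) J/kg ≈ -1.509e+12 J/kg
(c) With a = (rₚ + rₐ)/2 = 1.7546e+08 m, vₐ = √(GM (2/rₐ − 1/a)) = √(5.296e+20 · (2/2.88e+08 − 1/1.7546e+08)) m/s ≈ 8.121e+05 m/s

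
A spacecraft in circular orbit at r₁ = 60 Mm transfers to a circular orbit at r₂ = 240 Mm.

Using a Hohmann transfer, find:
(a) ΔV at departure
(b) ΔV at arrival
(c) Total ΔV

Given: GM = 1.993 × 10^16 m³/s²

Convert to SI: r₁ = 60 Mm = 6e+07 m; r₂ = 240 Mm = 2.4e+08 m.
Transfer semi-major axis: a_t = (r₁ + r₂)/2 = (6e+07 + 2.4e+08)/2 = 1.5e+08 m.
Circular speeds: v₁ = √(GM/r₁) = 18225.4 m/s, v₂ = √(GM/r₂) = 9112.72 m/s.
Transfer speeds (vis-viva v² = GM(2/r − 1/a_t)): v₁ᵗ = 23053.6 m/s, v₂ᵗ = 5763.39 m/s.
(a) ΔV₁ = |v₁ᵗ − v₁| ≈ 4828 m/s = 4.828 km/s.
(b) ΔV₂ = |v₂ − v₂ᵗ| ≈ 3349 m/s = 3.349 km/s.
(c) ΔV_total = ΔV₁ + ΔV₂ ≈ 8177 m/s = 8.177 km/s.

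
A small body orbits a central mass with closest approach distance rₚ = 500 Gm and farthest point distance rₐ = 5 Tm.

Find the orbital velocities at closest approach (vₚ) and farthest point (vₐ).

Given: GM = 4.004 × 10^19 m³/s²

Convert to SI: rₚ = 500 Gm = 5e+11 m; rₐ = 5 Tm = 5e+12 m.
Use the vis-viva equation v² = GM(2/r − 1/a) with a = (rₚ + rₐ)/2 = (5e+11 + 5e+12)/2 = 2.75e+12 m.
vₚ = √(GM · (2/rₚ − 1/a)) = √(4.004e+19 · (2/5e+11 − 1/2.75e+12)) m/s ≈ 1.207e+04 m/s = 12.07 km/s.
vₐ = √(GM · (2/rₐ − 1/a)) = √(4.004e+19 · (2/5e+12 − 1/2.75e+12)) m/s ≈ 1207 m/s = 1.207 km/s.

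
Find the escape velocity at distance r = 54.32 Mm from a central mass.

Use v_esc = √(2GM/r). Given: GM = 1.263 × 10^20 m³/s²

Convert to SI: r = 54.32 Mm = 5.432e+07 m.
Escape velocity comes from setting total energy to zero: ½v² − GM/r = 0 ⇒ v_esc = √(2GM / r).
v_esc = √(2 · 1.263e+20 / 5.432e+07) m/s ≈ 2.156e+06 m/s = 2156 km/s.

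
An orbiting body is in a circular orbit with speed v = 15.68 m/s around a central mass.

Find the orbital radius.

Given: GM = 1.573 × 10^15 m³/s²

For a circular orbit, v² = GM / r, so r = GM / v².
r = 1.573e+15 / (15.68)² m ≈ 6.398e+12 m = 6.398 Tm.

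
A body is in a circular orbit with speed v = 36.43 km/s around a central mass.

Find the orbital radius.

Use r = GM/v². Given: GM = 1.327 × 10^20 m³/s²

Convert to SI: v = 36.43 km/s = 36430 m/s.
For a circular orbit, v² = GM / r, so r = GM / v².
r = 1.327e+20 / (36430)² m ≈ 9.999e+10 m = 99.99 Gm.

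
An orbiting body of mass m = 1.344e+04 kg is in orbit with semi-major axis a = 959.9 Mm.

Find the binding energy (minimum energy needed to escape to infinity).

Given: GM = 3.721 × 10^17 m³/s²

Convert to SI: a = 959.9 Mm = 9.599e+08 m.
Total orbital energy is E = −GMm/(2a); binding energy is E_bind = −E = GMm/(2a).
E_bind = 3.721e+17 · 1.344e+04 / (2 · 9.599e+08) J ≈ 2.605e+12 J = 2.605 TJ.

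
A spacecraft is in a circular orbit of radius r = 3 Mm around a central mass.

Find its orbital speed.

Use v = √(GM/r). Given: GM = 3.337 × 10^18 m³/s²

Convert to SI: r = 3 Mm = 3e+06 m.
For a circular orbit, gravity supplies the centripetal force, so v = √(GM / r).
v = √(3.337e+18 / 3e+06) m/s ≈ 1.055e+06 m/s = 1055 km/s.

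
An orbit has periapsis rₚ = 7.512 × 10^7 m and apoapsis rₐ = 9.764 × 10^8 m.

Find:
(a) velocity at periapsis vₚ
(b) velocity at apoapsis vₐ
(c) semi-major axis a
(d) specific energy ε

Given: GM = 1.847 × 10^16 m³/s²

(a) With a = (rₚ + rₐ)/2 = 5.2576e+08 m, vₚ = √(GM (2/rₚ − 1/a)) = √(1.847e+16 · (2/7.512e+07 − 1/5.2576e+08)) m/s ≈ 2.137e+04 m/s
(b) With a = (rₚ + rₐ)/2 = 5.2576e+08 m, vₐ = √(GM (2/rₐ − 1/a)) = √(1.847e+16 · (2/9.764e+08 − 1/5.2576e+08)) m/s ≈ 1644 m/s
(c) a = (rₚ + rₐ)/2 = (7.512e+07 + 9.764e+08)/2 ≈ 5.258e+08 m
(d) With a = (rₚ + rₐ)/2 = 5.2576e+08 m, ε = −GM/(2a) = −1.847e+16/(2 · 5.2576e+08) J/kg ≈ -1.757e+07 J/kg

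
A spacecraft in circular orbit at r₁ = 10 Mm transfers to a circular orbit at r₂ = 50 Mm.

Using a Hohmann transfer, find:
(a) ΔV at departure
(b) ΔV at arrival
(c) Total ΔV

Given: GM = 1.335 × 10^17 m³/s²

Convert to SI: r₁ = 10 Mm = 1e+07 m; r₂ = 50 Mm = 5e+07 m.
Transfer semi-major axis: a_t = (r₁ + r₂)/2 = (1e+07 + 5e+07)/2 = 3e+07 m.
Circular speeds: v₁ = √(GM/r₁) = 115542 m/s, v₂ = √(GM/r₂) = 51672 m/s.
Transfer speeds (vis-viva v² = GM(2/r − 1/a_t)): v₁ᵗ = 149164 m/s, v₂ᵗ = 29832.9 m/s.
(a) ΔV₁ = |v₁ᵗ − v₁| ≈ 3.362e+04 m/s = 33.62 km/s.
(b) ΔV₂ = |v₂ − v₂ᵗ| ≈ 2.184e+04 m/s = 21.84 km/s.
(c) ΔV_total = ΔV₁ + ΔV₂ ≈ 5.546e+04 m/s = 55.46 km/s.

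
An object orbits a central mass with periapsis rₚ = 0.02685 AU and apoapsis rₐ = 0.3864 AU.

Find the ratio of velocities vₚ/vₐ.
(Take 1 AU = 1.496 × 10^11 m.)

Convert to SI: rₚ = 0.02685 AU = 4.01676e+09 m; rₐ = 0.3864 AU = 5.78054e+10 m.
Conservation of angular momentum gives rₚvₚ = rₐvₐ, so vₚ/vₐ = rₐ/rₚ.
vₚ/vₐ = 5.78054e+10 / 4.01676e+09 ≈ 14.39.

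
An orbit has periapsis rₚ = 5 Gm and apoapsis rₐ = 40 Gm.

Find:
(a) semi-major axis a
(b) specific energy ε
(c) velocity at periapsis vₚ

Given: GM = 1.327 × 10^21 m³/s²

Convert to SI: rₚ = 5 Gm = 5e+09 m; rₐ = 40 Gm = 4e+10 m.
(a) a = (rₚ + rₐ)/2 = (5e+09 + 4e+10)/2 ≈ 2.25e+10 m
(b) With a = (rₚ + rₐ)/2 = 2.25e+10 m, ε = −GM/(2a) = −1.327e+21/(2 · 2.25e+10) J/kg ≈ -2.949e+10 J/kg
(c) With a = (rₚ + rₐ)/2 = 2.25e+10 m, vₚ = √(GM (2/rₚ − 1/a)) = √(1.327e+21 · (2/5e+09 − 1/2.25e+10)) m/s ≈ 6.869e+05 m/s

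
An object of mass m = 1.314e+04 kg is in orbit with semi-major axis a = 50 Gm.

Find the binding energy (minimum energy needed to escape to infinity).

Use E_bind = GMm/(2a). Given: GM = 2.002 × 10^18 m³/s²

Convert to SI: a = 50 Gm = 5e+10 m.
Total orbital energy is E = −GMm/(2a); binding energy is E_bind = −E = GMm/(2a).
E_bind = 2.002e+18 · 1.314e+04 / (2 · 5e+10) J ≈ 2.631e+11 J = 263.1 GJ.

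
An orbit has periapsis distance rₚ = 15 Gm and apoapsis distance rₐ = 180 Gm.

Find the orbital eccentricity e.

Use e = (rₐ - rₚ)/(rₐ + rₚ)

Convert to SI: rₚ = 15 Gm = 1.5e+10 m; rₐ = 180 Gm = 1.8e+11 m.
e = (rₐ − rₚ) / (rₐ + rₚ).
e = (1.8e+11 − 1.5e+10) / (1.8e+11 + 1.5e+10) = 1.65e+11 / 1.95e+11 ≈ 0.8462.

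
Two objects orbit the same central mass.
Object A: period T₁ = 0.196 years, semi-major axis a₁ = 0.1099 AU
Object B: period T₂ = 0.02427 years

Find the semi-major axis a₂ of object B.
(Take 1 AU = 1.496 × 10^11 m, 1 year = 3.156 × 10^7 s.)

Convert to SI: T₁ = 0.196 years = 6.18576e+06 s; a₁ = 0.1099 AU = 1.6441e+10 m; T₂ = 0.02427 years = 765961 s.
Kepler's third law: (T₁/T₂)² = (a₁/a₂)³ ⇒ a₂ = a₁ · (T₂/T₁)^(2/3).
T₂/T₁ = 765961 / 6.18576e+06 = 0.123827.
a₂ = 1.6441e+10 · (0.123827)^(2/3) m ≈ 4.084e+09 m = 0.0273 AU.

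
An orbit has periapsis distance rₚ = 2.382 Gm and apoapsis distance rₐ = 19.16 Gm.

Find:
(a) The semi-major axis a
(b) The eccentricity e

Convert to SI: rₚ = 2.382 Gm = 2.382e+09 m; rₐ = 19.16 Gm = 1.916e+10 m.
(a) a = (rₚ + rₐ) / 2 = (2.382e+09 + 1.916e+10) / 2 ≈ 1.077e+10 m = 10.77 Gm.
(b) e = (rₐ − rₚ) / (rₐ + rₚ) = (1.916e+10 − 2.382e+09) / (1.916e+10 + 2.382e+09) ≈ 0.7789.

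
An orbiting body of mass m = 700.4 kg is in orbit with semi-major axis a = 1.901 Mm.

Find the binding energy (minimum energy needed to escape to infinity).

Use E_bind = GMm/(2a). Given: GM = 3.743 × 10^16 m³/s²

Convert to SI: a = 1.901 Mm = 1.901e+06 m.
Total orbital energy is E = −GMm/(2a); binding energy is E_bind = −E = GMm/(2a).
E_bind = 3.743e+16 · 700.4 / (2 · 1.901e+06) J ≈ 6.895e+12 J = 6.895 TJ.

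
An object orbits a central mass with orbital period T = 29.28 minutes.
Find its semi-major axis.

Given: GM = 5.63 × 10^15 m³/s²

Convert to SI: T = 29.28 minutes = 1756.8 s.
Invert Kepler's third law: a = (GM · T² / (4π²))^(1/3).
Substituting T = 1756.8 s and GM = 5.63e+15 m³/s²:
a = (5.63e+15 · (1756.8)² / (4π²))^(1/3) m
a ≈ 7.607e+06 m = 7.607 Mm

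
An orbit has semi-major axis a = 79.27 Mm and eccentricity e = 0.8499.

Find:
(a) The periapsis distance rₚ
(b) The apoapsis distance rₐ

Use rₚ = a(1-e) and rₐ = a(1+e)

Convert to SI: a = 79.27 Mm = 7.927e+07 m.
(a) rₚ = a(1 − e) = 7.927e+07 · (1 − 0.8499) = 7.927e+07 · 0.1501 ≈ 1.19e+07 m = 11.9 Mm.
(b) rₐ = a(1 + e) = 7.927e+07 · (1 + 0.8499) = 7.927e+07 · 1.8499 ≈ 1.466e+08 m = 146.6 Mm.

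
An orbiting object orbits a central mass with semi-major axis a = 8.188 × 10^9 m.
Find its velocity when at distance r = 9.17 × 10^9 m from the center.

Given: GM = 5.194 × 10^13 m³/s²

Vis-viva: v = √(GM · (2/r − 1/a)).
2/r − 1/a = 2/9.17e+09 − 1/8.188e+09 = 9.59726e-11 m⁻¹.
v = √(5.194e+13 · 9.59726e-11) m/s ≈ 70.6 m/s = 70.6 m/s.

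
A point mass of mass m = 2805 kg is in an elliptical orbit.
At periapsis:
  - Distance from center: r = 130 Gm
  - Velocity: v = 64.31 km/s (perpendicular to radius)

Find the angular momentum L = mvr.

Convert to SI: r = 130 Gm = 1.3e+11 m; v = 64.31 km/s = 64310 m/s.
Since v is perpendicular to r, L = m · v · r.
L = 2805 · 64310 · 1.3e+11 kg·m²/s ≈ 2.345e+19 kg·m²/s.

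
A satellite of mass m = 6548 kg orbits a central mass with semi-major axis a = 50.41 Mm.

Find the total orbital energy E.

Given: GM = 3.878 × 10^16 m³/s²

Convert to SI: a = 50.41 Mm = 5.041e+07 m.
E = −GMm / (2a).
E = −3.878e+16 · 6548 / (2 · 5.041e+07) J ≈ -2.519e+12 J = -2.519 TJ.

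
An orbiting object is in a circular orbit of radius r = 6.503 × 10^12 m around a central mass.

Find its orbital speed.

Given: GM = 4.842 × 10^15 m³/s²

For a circular orbit, gravity supplies the centripetal force, so v = √(GM / r).
v = √(4.842e+15 / 6.503e+12) m/s ≈ 27.29 m/s = 27.29 m/s.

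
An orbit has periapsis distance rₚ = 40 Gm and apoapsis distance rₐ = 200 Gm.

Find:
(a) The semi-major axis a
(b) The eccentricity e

Convert to SI: rₚ = 40 Gm = 4e+10 m; rₐ = 200 Gm = 2e+11 m.
(a) a = (rₚ + rₐ) / 2 = (4e+10 + 2e+11) / 2 ≈ 1.2e+11 m = 120 Gm.
(b) e = (rₐ − rₚ) / (rₐ + rₚ) = (2e+11 − 4e+10) / (2e+11 + 4e+10) ≈ 0.6667.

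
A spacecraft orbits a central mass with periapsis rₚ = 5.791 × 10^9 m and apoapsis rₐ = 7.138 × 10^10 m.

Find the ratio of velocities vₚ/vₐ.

Conservation of angular momentum gives rₚvₚ = rₐvₐ, so vₚ/vₐ = rₐ/rₚ.
vₚ/vₐ = 7.138e+10 / 5.791e+09 ≈ 12.33.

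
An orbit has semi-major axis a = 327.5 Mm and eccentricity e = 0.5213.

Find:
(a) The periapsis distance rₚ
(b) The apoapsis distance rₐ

Convert to SI: a = 327.5 Mm = 3.275e+08 m.
(a) rₚ = a(1 − e) = 3.275e+08 · (1 − 0.5213) = 3.275e+08 · 0.4787 ≈ 1.568e+08 m = 156.8 Mm.
(b) rₐ = a(1 + e) = 3.275e+08 · (1 + 0.5213) = 3.275e+08 · 1.5213 ≈ 4.982e+08 m = 498.2 Mm.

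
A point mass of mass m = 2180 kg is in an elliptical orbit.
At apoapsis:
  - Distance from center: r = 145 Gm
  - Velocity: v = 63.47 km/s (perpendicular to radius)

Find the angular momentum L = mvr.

Convert to SI: r = 145 Gm = 1.45e+11 m; v = 63.47 km/s = 63470 m/s.
Since v is perpendicular to r, L = m · v · r.
L = 2180 · 63470 · 1.45e+11 kg·m²/s ≈ 2.006e+19 kg·m²/s.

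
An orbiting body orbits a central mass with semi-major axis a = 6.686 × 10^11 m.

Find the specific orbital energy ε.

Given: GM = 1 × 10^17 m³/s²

ε = −GM / (2a).
ε = −1e+17 / (2 · 6.686e+11) J/kg ≈ -7.478e+04 J/kg = -74.78 kJ/kg.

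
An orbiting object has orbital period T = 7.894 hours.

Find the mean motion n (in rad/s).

Convert to SI: T = 7.894 hours = 28418.4 s.
n = 2π / T.
n = 2π / 28418.4 s ≈ 0.0002211 rad/s.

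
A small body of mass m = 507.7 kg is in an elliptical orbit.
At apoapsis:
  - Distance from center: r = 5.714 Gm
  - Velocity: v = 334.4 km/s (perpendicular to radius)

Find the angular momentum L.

Convert to SI: r = 5.714 Gm = 5.714e+09 m; v = 334.4 km/s = 334400 m/s.
Since v is perpendicular to r, L = m · v · r.
L = 507.7 · 334400 · 5.714e+09 kg·m²/s ≈ 9.701e+17 kg·m²/s.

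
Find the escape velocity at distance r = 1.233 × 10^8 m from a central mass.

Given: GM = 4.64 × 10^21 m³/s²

Escape velocity comes from setting total energy to zero: ½v² − GM/r = 0 ⇒ v_esc = √(2GM / r).
v_esc = √(2 · 4.64e+21 / 1.233e+08) m/s ≈ 8.675e+06 m/s = 8675 km/s.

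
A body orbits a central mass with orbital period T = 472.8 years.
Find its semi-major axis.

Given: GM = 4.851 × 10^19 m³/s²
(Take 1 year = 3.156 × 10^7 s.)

Convert to SI: T = 472.8 years = 1.49216e+10 s.
Invert Kepler's third law: a = (GM · T² / (4π²))^(1/3).
Substituting T = 1.49216e+10 s and GM = 4.851e+19 m³/s²:
a = (4.851e+19 · (1.49216e+10)² / (4π²))^(1/3) m
a ≈ 6.492e+12 m = 6.492 Tm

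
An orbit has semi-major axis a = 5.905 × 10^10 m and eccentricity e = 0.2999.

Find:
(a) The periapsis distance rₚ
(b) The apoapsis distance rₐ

(a) rₚ = a(1 − e) = 5.905e+10 · (1 − 0.2999) = 5.905e+10 · 0.7001 ≈ 4.134e+10 m = 4.134 × 10^10 m.
(b) rₐ = a(1 + e) = 5.905e+10 · (1 + 0.2999) = 5.905e+10 · 1.2999 ≈ 7.676e+10 m = 7.676 × 10^10 m.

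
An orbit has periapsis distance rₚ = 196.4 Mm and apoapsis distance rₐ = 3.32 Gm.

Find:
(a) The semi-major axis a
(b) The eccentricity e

Convert to SI: rₚ = 196.4 Mm = 1.964e+08 m; rₐ = 3.32 Gm = 3.32e+09 m.
(a) a = (rₚ + rₐ) / 2 = (1.964e+08 + 3.32e+09) / 2 ≈ 1.758e+09 m = 1.758 Gm.
(b) e = (rₐ − rₚ) / (rₐ + rₚ) = (3.32e+09 − 1.964e+08) / (3.32e+09 + 1.964e+08) ≈ 0.8883.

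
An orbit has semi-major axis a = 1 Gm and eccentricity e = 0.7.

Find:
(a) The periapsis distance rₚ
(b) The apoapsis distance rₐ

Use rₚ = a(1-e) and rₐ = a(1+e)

Convert to SI: a = 1 Gm = 1e+09 m.
(a) rₚ = a(1 − e) = 1e+09 · (1 − 0.7) = 1e+09 · 0.3 ≈ 3e+08 m = 300 Mm.
(b) rₐ = a(1 + e) = 1e+09 · (1 + 0.7) = 1e+09 · 1.7 ≈ 1.7e+09 m = 1.7 Gm.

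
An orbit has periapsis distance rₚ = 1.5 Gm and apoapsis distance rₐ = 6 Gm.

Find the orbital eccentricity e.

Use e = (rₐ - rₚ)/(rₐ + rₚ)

Convert to SI: rₚ = 1.5 Gm = 1.5e+09 m; rₐ = 6 Gm = 6e+09 m.
e = (rₐ − rₚ) / (rₐ + rₚ).
e = (6e+09 − 1.5e+09) / (6e+09 + 1.5e+09) = 4.5e+09 / 7.5e+09 ≈ 0.6.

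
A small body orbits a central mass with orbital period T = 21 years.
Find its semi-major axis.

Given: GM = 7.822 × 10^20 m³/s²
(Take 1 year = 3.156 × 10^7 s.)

Convert to SI: T = 21 years = 6.6276e+08 s.
Invert Kepler's third law: a = (GM · T² / (4π²))^(1/3).
Substituting T = 6.6276e+08 s and GM = 7.822e+20 m³/s²:
a = (7.822e+20 · (6.6276e+08)² / (4π²))^(1/3) m
a ≈ 2.057e+12 m = 2.057 Tm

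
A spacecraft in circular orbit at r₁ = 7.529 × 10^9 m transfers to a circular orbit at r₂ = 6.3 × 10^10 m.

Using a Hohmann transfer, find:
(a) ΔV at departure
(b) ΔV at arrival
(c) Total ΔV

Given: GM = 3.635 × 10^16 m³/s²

Transfer semi-major axis: a_t = (r₁ + r₂)/2 = (7.529e+09 + 6.3e+10)/2 = 3.52645e+10 m.
Circular speeds: v₁ = √(GM/r₁) = 2197.27 m/s, v₂ = √(GM/r₂) = 759.595 m/s.
Transfer speeds (vis-viva v² = GM(2/r − 1/a_t)): v₁ᵗ = 2936.87 m/s, v₂ᵗ = 350.979 m/s.
(a) ΔV₁ = |v₁ᵗ − v₁| ≈ 739.6 m/s = 739.6 m/s.
(b) ΔV₂ = |v₂ − v₂ᵗ| ≈ 408.6 m/s = 408.6 m/s.
(c) ΔV_total = ΔV₁ + ΔV₂ ≈ 1148 m/s = 1.148 km/s.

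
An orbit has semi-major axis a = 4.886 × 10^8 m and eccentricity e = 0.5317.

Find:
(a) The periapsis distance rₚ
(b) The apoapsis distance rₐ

(a) rₚ = a(1 − e) = 4.886e+08 · (1 − 0.5317) = 4.886e+08 · 0.4683 ≈ 2.288e+08 m = 2.288 × 10^8 m.
(b) rₐ = a(1 + e) = 4.886e+08 · (1 + 0.5317) = 4.886e+08 · 1.5317 ≈ 7.484e+08 m = 7.484 × 10^8 m.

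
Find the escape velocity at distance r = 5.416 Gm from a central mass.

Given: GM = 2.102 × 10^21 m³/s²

Convert to SI: r = 5.416 Gm = 5.416e+09 m.
Escape velocity comes from setting total energy to zero: ½v² − GM/r = 0 ⇒ v_esc = √(2GM / r).
v_esc = √(2 · 2.102e+21 / 5.416e+09) m/s ≈ 8.81e+05 m/s = 881 km/s.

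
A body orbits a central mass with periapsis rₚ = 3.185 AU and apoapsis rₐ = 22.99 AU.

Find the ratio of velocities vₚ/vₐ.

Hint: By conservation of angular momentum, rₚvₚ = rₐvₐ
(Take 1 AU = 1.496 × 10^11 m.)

Convert to SI: rₚ = 3.185 AU = 4.76476e+11 m; rₐ = 22.99 AU = 3.4393e+12 m.
Conservation of angular momentum gives rₚvₚ = rₐvₐ, so vₚ/vₐ = rₐ/rₚ.
vₚ/vₐ = 3.4393e+12 / 4.76476e+11 ≈ 7.218.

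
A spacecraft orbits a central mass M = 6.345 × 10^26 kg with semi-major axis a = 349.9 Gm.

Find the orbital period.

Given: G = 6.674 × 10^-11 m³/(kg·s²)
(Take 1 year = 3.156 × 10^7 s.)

Convert to SI: a = 349.9 Gm = 3.499e+11 m.
GM = G · M = 6.674e-11 · 6.345e+26 = 4.23465e+16 m³/s².
Kepler's third law: T = 2π √(a³ / GM).
Substituting a = 3.499e+11 m and GM = 4.23465e+16 m³/s²:
T = 2π √((3.499e+11)³ / 4.23465e+16) s
T ≈ 6.32e+09 s = 200.2 years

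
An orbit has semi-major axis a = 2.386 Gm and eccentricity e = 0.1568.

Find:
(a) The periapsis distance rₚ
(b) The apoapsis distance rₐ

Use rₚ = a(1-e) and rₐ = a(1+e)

Convert to SI: a = 2.386 Gm = 2.386e+09 m.
(a) rₚ = a(1 − e) = 2.386e+09 · (1 − 0.1568) = 2.386e+09 · 0.8432 ≈ 2.012e+09 m = 2.012 Gm.
(b) rₐ = a(1 + e) = 2.386e+09 · (1 + 0.1568) = 2.386e+09 · 1.1568 ≈ 2.76e+09 m = 2.76 Gm.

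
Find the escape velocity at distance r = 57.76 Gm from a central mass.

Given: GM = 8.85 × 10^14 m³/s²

Convert to SI: r = 57.76 Gm = 5.776e+10 m.
Escape velocity comes from setting total energy to zero: ½v² − GM/r = 0 ⇒ v_esc = √(2GM / r).
v_esc = √(2 · 8.85e+14 / 5.776e+10) m/s ≈ 175.1 m/s = 175.1 m/s.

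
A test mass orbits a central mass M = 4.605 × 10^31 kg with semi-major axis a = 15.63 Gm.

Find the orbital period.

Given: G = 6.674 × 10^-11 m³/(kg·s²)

Convert to SI: a = 15.63 Gm = 1.563e+10 m.
GM = G · M = 6.674e-11 · 4.605e+31 = 3.07338e+21 m³/s².
Kepler's third law: T = 2π √(a³ / GM).
Substituting a = 1.563e+10 m and GM = 3.07338e+21 m³/s²:
T = 2π √((1.563e+10)³ / 3.07338e+21) s
T ≈ 2.215e+05 s = 2.563 days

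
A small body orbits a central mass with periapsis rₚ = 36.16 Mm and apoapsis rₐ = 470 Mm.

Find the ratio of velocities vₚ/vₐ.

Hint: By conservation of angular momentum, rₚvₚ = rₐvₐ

Convert to SI: rₚ = 36.16 Mm = 3.616e+07 m; rₐ = 470 Mm = 4.7e+08 m.
Conservation of angular momentum gives rₚvₚ = rₐvₐ, so vₚ/vₐ = rₐ/rₚ.
vₚ/vₐ = 4.7e+08 / 3.616e+07 ≈ 13.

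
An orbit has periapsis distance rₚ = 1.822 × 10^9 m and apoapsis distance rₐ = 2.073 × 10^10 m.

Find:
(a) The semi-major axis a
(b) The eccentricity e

(a) a = (rₚ + rₐ) / 2 = (1.822e+09 + 2.073e+10) / 2 ≈ 1.128e+10 m = 1.128 × 10^10 m.
(b) e = (rₐ − rₚ) / (rₐ + rₚ) = (2.073e+10 − 1.822e+09) / (2.073e+10 + 1.822e+09) ≈ 0.8384.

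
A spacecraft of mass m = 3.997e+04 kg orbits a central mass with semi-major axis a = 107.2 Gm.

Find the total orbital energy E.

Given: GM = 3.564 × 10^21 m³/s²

Convert to SI: a = 107.2 Gm = 1.072e+11 m.
E = −GMm / (2a).
E = −3.564e+21 · 3.997e+04 / (2 · 1.072e+11) J ≈ -6.644e+14 J = -664.4 TJ.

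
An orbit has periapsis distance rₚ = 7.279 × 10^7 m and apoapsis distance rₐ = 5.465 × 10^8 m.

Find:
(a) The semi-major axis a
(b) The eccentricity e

(a) a = (rₚ + rₐ) / 2 = (7.279e+07 + 5.465e+08) / 2 ≈ 3.096e+08 m = 3.096 × 10^8 m.
(b) e = (rₐ − rₚ) / (rₐ + rₚ) = (5.465e+08 − 7.279e+07) / (5.465e+08 + 7.279e+07) ≈ 0.7649.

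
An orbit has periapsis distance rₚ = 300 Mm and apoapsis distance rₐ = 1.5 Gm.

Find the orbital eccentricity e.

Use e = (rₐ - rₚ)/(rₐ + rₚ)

Convert to SI: rₚ = 300 Mm = 3e+08 m; rₐ = 1.5 Gm = 1.5e+09 m.
e = (rₐ − rₚ) / (rₐ + rₚ).
e = (1.5e+09 − 3e+08) / (1.5e+09 + 3e+08) = 1.2e+09 / 1.8e+09 ≈ 0.6667.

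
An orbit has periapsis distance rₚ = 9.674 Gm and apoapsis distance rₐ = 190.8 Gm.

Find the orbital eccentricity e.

Convert to SI: rₚ = 9.674 Gm = 9.674e+09 m; rₐ = 190.8 Gm = 1.908e+11 m.
e = (rₐ − rₚ) / (rₐ + rₚ).
e = (1.908e+11 − 9.674e+09) / (1.908e+11 + 9.674e+09) = 1.81126e+11 / 2.00474e+11 ≈ 0.9035.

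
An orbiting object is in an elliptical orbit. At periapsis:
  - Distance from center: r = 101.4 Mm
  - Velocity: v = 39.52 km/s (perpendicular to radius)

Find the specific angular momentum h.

Convert to SI: r = 101.4 Mm = 1.014e+08 m; v = 39.52 km/s = 39520 m/s.
With v perpendicular to r, h = r · v.
h = 1.014e+08 · 39520 m²/s ≈ 4.007e+12 m²/s.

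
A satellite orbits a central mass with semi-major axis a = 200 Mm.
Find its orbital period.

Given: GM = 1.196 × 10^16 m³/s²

Convert to SI: a = 200 Mm = 2e+08 m.
Kepler's third law: T = 2π √(a³ / GM).
Substituting a = 2e+08 m and GM = 1.196e+16 m³/s²:
T = 2π √((2e+08)³ / 1.196e+16) s
T ≈ 1.625e+05 s = 1.881 days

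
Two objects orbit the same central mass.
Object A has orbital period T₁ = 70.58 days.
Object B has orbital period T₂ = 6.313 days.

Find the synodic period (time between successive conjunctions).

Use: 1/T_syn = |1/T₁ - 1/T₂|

Convert to SI: T₁ = 70.58 days = 6.09811e+06 s; T₂ = 6.313 days = 545443 s.
T_syn = |T₁ · T₂ / (T₁ − T₂)|.
T_syn = |6.09811e+06 · 545443 / (6.09811e+06 − 545443)| s ≈ 5.99e+05 s = 6.933 days.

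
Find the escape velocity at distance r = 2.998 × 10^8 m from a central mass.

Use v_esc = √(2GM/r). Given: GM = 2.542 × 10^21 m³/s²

Escape velocity comes from setting total energy to zero: ½v² − GM/r = 0 ⇒ v_esc = √(2GM / r).
v_esc = √(2 · 2.542e+21 / 2.998e+08) m/s ≈ 4.118e+06 m/s = 4118 km/s.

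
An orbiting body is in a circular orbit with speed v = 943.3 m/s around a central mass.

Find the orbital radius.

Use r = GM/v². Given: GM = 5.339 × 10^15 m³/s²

For a circular orbit, v² = GM / r, so r = GM / v².
r = 5.339e+15 / (943.3)² m ≈ 6e+09 m = 6 Gm.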